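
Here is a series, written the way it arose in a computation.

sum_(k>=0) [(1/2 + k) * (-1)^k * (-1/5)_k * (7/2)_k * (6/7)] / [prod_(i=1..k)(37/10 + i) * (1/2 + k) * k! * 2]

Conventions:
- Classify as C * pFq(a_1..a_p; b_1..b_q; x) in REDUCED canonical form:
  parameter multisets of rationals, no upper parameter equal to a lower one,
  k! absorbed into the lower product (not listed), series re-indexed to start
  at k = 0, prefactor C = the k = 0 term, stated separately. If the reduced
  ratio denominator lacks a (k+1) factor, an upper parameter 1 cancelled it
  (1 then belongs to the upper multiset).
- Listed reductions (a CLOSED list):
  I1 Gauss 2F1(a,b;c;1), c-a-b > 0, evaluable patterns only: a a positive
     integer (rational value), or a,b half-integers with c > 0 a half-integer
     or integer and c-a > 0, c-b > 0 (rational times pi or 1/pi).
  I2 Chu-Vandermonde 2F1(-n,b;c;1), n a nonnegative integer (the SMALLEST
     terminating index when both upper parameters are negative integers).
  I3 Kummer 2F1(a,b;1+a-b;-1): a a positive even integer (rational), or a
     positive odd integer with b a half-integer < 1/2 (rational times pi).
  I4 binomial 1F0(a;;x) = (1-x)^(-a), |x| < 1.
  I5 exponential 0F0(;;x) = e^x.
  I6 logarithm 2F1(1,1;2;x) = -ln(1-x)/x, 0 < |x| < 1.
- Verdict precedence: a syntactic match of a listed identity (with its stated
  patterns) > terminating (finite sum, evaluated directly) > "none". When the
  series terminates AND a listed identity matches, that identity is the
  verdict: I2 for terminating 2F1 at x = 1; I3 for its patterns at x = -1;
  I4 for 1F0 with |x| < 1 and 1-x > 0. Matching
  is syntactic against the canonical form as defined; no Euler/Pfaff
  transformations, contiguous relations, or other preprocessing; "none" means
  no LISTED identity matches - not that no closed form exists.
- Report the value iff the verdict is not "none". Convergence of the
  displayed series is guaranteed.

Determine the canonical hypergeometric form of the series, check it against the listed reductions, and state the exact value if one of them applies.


This is 3/7 * 2F1(-1/5, 7/2; 47/10; -1) in reduced canonical form. Verdict: none here - no I1-I6 shape fits x = -1 with lower {47/10}.

The tell: t_0 being 3/7, the constant factors (C = 3/7) combine into one prefactor.
Ratio: r(k) = (-1) * (k-1/5) (k+7/2) / [(k+47/10) (k+1)] - rational in k, leading ratio (-1); with t_0 = 3/7, classification follows.


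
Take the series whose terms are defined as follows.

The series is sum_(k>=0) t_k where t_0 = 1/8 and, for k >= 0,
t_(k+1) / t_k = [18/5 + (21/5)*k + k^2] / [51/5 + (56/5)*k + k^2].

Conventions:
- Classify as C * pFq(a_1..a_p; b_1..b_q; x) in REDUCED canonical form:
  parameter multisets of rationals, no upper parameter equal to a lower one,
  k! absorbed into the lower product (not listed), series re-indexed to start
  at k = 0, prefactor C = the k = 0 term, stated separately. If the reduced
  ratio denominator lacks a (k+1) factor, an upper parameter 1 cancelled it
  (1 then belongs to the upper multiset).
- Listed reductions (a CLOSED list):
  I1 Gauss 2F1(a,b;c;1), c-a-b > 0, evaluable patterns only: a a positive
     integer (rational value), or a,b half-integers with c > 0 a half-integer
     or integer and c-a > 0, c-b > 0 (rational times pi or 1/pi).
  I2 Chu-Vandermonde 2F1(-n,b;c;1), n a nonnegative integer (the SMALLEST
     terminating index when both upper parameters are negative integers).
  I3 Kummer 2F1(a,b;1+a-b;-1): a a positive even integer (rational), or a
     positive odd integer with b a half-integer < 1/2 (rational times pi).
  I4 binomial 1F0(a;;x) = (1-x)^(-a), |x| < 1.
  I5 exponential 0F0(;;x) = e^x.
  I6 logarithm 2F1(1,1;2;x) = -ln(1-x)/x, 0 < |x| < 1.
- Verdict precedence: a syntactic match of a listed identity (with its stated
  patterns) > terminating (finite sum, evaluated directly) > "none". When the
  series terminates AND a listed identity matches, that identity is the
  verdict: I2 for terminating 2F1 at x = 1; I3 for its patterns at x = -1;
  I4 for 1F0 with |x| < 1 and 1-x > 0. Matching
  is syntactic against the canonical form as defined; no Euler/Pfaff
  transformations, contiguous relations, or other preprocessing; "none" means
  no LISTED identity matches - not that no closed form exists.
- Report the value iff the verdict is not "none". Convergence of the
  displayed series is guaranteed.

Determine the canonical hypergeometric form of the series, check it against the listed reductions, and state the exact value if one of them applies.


x = 1 here; the reduced form reads 2F1, upper {6/5, 3}, lower {51/5}, C = 1/8. Verdict: Gauss's theorem (I1) fires (x = 1: the Gamma ratio telescopes since c-a-b = 6 > 0 and a = 3 in Z>0). Exact value: 2829/14000.

Key observation: x = 1 and the expanded ratio factors over Q; prefactor 1/8, roots give parameters.
Term ratio: r(k) = 1 * (k+6/5) (k+3) / [(k+51/5) (k+1)] ; factor over Q: parameters, x = 1, and C = 1/8.


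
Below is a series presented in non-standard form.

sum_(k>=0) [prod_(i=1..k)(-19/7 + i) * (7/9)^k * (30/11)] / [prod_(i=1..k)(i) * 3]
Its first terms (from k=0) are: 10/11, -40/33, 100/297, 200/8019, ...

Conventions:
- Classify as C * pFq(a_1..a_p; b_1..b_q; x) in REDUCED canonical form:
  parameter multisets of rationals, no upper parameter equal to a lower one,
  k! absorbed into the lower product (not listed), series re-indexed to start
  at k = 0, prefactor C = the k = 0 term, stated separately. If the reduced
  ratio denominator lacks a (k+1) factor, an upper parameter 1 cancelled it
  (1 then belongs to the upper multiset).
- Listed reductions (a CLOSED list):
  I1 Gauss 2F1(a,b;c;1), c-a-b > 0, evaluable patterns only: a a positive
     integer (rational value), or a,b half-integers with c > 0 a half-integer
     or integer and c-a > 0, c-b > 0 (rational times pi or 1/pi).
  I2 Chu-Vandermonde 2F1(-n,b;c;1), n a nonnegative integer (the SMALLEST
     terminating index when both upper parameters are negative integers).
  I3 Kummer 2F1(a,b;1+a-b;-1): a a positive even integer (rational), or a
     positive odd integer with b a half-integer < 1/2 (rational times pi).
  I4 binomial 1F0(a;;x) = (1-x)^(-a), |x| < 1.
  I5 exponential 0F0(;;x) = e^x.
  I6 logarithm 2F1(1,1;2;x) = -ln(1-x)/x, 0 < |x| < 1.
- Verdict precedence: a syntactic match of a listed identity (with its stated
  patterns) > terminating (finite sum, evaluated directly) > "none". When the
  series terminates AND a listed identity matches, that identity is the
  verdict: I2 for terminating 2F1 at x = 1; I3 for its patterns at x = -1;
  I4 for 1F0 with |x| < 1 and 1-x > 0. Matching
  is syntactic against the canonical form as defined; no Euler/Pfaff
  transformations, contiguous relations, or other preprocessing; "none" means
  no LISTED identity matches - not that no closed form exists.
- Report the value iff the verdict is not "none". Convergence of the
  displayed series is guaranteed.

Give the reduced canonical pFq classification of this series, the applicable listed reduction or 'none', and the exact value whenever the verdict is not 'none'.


Reduced: x = 7/9, 1F0, upper = {-12/7}, lower = {-}, C = 10/11. Verdict at x = 7/9: the binomial series (I4) matches (the 1F0 binomial series: exponent 12/7, x = 7/9). Sum: (10/11) * (2/9)^(12/7).

First insight: t_0 being 10/11, the running product (C = 10/11, x = 7/9) telescopes to a rising factorial.
Step ratio: r(k) = (7/9) * (k-12/7) / [(k+1)] - rational in k. x = (7/9); t_0 = 10/11; negate the roots.


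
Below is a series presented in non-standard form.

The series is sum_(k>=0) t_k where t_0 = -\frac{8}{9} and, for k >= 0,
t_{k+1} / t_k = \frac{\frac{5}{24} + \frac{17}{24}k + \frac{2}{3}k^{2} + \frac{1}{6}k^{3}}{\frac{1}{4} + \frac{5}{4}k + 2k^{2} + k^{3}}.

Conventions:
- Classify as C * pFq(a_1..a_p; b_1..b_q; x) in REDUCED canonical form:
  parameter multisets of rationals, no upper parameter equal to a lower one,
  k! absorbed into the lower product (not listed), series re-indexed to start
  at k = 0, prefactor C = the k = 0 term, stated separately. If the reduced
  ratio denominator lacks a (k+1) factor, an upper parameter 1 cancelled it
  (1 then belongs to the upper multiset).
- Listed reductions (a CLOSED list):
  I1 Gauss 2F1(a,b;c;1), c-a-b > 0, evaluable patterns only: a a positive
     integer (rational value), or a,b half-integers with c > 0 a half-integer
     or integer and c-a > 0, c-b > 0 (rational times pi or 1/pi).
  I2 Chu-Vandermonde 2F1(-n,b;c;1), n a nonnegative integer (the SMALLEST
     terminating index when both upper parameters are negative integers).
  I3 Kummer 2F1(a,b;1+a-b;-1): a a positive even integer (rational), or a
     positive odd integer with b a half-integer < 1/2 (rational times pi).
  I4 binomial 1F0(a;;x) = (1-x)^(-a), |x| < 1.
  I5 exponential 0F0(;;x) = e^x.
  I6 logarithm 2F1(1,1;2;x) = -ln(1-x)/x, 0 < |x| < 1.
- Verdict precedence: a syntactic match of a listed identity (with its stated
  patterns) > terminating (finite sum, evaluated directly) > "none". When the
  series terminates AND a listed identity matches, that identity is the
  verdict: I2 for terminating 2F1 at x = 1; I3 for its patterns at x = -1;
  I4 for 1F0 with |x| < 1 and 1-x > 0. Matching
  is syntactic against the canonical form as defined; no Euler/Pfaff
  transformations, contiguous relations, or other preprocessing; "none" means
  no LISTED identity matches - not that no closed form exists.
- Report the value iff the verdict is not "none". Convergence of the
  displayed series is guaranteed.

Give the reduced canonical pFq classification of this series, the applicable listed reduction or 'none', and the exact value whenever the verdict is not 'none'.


Classification (C = -\frac{8}{9}): 2F1 with upper {1, \frac{5}{2}}, lower {\frac{1}{2}}, argument x = \frac{1}{6}. Verdict: none (x = \frac{1}{6}): each listed identity misses the multisets {1, \frac{5}{2}} ; {\frac{1}{2}}.

First insight: x = \frac{1}{6} and the ratio is unreduced: k + 1/2 divides both sides (prefactor -8/9).
Consecutive-term ratio: r(k) = \frac{1}{6} * (k+1) (k+\frac{5}{2}) / [(k+\frac{1}{2}) (k+1)] ; factor over Q: parameters, x = \frac{1}{6}, and C = -\frac{8}{9}.


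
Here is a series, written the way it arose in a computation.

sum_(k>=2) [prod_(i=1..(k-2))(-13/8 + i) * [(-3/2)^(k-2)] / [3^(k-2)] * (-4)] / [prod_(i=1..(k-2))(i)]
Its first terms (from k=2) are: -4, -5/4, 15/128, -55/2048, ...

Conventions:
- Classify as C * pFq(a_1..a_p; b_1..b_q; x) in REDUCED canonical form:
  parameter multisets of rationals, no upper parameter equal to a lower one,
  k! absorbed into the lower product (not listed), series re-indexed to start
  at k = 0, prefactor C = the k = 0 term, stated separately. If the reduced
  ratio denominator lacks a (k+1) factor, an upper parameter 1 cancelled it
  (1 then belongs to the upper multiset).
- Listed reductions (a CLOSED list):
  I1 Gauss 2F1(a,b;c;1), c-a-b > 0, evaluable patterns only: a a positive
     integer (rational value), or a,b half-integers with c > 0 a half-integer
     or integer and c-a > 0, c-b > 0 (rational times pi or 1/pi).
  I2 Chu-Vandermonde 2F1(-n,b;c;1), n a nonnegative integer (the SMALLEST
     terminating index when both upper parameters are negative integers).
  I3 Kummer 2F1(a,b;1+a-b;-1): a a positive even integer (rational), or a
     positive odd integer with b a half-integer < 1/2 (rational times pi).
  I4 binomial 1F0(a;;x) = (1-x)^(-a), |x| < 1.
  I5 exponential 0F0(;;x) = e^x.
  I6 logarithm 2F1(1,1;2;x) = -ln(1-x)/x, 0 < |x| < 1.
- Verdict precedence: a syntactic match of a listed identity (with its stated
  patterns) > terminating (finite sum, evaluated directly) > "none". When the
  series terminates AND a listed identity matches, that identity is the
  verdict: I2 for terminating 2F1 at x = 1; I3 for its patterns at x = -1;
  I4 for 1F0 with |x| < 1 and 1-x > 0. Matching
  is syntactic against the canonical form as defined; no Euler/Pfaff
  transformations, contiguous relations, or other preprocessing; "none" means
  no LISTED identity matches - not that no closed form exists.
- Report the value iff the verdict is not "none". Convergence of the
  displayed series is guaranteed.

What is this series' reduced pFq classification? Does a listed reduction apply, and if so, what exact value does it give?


Key step: x = (-1/2) and the two k-th powers (C = -4) combine into one argument.
Adjacent-term ratio: r(k) = (-1/2) * (k-5/8) / [(k+1)] - rational in k, leading ratio (-1/2); with t_0 = -4, classification follows.

Canonical form: C = -4 times 1F0 with upper {-5/8}, lower {-}, x = -1/2. Verdict at x = -1/2: the binomial series (I4) matches (the 1F0 binomial series: exponent 5/8, x = -1/2). Value: (-4) * (3/2)^(5/8).


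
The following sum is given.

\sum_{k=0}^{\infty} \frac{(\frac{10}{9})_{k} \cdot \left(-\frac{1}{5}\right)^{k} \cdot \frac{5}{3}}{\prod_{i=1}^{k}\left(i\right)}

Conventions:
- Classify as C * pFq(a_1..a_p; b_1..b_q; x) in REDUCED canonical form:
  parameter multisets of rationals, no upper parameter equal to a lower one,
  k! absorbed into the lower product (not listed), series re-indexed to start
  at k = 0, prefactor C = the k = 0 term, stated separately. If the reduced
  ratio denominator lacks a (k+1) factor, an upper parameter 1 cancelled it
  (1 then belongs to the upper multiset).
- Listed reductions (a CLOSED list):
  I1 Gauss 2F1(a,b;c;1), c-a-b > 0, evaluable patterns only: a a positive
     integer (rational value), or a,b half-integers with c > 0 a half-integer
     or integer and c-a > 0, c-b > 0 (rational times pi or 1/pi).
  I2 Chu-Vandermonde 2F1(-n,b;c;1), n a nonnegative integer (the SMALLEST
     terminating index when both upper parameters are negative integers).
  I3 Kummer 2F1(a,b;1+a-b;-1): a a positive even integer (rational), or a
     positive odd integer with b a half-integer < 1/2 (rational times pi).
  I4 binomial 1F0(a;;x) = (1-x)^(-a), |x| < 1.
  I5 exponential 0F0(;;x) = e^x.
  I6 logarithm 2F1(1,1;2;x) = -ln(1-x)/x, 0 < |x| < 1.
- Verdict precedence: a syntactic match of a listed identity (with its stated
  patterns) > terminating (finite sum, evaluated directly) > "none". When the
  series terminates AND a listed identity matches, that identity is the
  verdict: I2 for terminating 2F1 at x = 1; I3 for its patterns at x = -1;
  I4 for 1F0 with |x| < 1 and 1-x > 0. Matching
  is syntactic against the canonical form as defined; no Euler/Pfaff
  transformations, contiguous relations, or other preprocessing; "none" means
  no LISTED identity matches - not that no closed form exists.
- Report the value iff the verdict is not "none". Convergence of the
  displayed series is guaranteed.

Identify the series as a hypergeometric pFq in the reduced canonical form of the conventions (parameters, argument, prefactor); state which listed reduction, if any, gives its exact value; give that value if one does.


At argument -\frac{1}{5}: a 1F0 with upper {\frac{10}{9}}, lower {-}, scaled by C = \frac{5}{3}. Verdict: the I4 binomial reduction applies (the 1F0 binomial series: exponent -10/9, x = -\frac{1}{5}). Value: \frac{5}{3} \cdot \left(\frac{6}{5}\right)^{-\frac{10}{9}}.

Key step: x = -\frac{1}{5} and the product of the first k integers (prefactor 5/3) is k!.
Consecutive-term ratio: r(k) = -\frac{1}{5} * (k+\frac{10}{9}) / [(k+1)] ; factor over Q: parameters, x = -\frac{1}{5}, and C = \frac{5}{3}.


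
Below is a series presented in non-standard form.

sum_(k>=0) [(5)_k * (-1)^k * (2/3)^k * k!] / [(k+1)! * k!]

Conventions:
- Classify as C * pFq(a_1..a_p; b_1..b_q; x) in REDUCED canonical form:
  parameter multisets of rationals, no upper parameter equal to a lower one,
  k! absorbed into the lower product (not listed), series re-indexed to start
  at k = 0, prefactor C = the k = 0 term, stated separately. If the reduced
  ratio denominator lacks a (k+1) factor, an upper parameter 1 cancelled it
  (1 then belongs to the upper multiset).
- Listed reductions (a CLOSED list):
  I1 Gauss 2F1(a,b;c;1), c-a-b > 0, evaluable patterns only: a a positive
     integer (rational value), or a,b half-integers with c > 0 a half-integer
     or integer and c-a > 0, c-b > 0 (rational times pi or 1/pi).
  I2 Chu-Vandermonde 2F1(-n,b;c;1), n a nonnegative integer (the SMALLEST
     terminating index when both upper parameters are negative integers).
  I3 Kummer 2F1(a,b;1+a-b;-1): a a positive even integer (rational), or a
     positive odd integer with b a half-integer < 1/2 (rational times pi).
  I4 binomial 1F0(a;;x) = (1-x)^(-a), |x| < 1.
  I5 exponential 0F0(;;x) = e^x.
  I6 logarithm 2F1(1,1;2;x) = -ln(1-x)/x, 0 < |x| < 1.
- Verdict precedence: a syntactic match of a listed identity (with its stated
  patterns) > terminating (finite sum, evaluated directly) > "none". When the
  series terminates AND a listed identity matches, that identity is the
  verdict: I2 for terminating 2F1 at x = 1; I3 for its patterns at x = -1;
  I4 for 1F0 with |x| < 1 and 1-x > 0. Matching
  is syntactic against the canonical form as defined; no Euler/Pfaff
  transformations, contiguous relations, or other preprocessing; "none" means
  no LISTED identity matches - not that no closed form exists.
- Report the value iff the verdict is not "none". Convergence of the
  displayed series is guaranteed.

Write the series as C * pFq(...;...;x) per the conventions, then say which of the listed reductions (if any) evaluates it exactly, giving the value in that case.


First insight: x = (-2/3) and the factorial ratio (C = 1) (k+a-1)!/(a-1)! is a rising factorial (a)_k.
Ratio: r(k) = (-2/3) * (k+1) (k+5) / [(k+2) (k+1)] - poly over poly, x = (-2/3) from leading terms; C = 1 at k = 0.

This is 1 * 2F1(1, 5; 2; -2/3) in reduced canonical form. Verdict: none. Every listed pattern misses the 2F1 form at -2/3, upper {1, 5}.


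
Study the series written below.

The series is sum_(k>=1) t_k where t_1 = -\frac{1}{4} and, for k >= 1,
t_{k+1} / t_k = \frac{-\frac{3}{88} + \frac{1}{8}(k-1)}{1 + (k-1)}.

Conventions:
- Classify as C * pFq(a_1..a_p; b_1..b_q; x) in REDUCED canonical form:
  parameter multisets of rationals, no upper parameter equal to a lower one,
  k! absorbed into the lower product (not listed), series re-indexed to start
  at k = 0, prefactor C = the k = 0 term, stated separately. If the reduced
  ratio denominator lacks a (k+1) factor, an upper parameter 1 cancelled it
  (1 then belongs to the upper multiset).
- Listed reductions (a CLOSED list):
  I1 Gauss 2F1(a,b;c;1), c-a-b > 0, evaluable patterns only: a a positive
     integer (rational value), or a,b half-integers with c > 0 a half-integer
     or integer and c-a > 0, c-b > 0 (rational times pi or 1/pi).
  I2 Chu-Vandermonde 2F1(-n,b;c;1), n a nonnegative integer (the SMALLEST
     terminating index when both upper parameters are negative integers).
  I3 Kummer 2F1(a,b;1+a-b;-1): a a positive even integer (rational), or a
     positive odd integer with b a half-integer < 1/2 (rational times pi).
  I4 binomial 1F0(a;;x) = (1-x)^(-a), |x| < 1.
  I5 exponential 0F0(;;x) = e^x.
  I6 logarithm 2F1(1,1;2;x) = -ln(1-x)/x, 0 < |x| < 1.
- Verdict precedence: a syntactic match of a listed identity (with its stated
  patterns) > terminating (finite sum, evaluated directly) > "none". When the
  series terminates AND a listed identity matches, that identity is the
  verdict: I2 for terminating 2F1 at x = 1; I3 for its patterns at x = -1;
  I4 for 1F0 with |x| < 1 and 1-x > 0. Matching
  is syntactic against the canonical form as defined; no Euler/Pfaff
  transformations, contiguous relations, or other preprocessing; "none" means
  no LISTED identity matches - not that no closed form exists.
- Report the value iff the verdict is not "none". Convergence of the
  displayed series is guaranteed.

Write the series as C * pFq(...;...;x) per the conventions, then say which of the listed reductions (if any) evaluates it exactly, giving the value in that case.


The tell: x = \frac{1}{8} and factor the ratio over Q (C = -1/4): negated roots = parameters.
Ratio: r(k) = \frac{1}{8} * (k-\frac{3}{11}) / [(k+1)] ; factor over Q: parameters, x = \frac{1}{8}, and C = -\frac{1}{4}.

Prefactor -\frac{1}{4}, argument \frac{1}{8}: 1F0 with upper {-\frac{3}{11}} over lower {-}. Verdict: the I4 binomial reduction matches (the 1F0 binomial series: exponent 3/11, x = \frac{1}{8}). Exact value: \left(-\frac{1}{4}\right) \cdot \left(\frac{7}{8}\right)^{\frac{3}{11}}.


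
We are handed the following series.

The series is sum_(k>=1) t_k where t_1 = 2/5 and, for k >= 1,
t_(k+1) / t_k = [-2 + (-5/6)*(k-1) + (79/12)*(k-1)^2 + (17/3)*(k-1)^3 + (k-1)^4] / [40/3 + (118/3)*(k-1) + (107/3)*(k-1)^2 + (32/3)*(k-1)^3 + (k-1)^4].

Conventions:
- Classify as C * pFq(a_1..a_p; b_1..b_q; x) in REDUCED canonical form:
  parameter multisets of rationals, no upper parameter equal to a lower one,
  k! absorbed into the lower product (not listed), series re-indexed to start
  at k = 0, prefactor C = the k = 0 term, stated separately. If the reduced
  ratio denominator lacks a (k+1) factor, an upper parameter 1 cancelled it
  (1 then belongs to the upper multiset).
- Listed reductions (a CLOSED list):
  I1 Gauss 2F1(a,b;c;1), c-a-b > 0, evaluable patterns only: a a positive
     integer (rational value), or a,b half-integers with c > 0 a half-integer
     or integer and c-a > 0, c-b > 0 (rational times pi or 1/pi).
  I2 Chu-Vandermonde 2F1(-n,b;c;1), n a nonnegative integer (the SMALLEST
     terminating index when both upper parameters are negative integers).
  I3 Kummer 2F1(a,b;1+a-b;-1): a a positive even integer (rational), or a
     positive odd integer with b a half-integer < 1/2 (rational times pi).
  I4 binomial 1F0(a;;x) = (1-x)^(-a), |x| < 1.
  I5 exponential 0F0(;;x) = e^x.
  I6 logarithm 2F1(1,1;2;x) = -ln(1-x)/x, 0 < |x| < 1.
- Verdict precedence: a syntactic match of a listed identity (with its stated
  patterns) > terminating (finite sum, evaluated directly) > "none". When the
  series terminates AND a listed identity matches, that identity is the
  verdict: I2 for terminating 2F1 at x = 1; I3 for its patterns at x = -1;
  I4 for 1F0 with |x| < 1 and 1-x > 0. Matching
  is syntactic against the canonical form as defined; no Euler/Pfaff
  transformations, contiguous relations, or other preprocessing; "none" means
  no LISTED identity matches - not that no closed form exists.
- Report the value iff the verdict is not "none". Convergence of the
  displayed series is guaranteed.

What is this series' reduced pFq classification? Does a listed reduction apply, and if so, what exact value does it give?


Structural cue: t_0 = 2/5 here, and the parameter 4 appears in both the upper and lower lists and cancels (alongside the other common factor).
Step ratio: r(k) = 1 * (k-1/2) (k+3/2) / [(k+5) (k+1)] - rational in k. x = 1; t_0 = 2/5; negate the roots.

Canonical form: C = 2/5 times 2F1 with upper {-1/2, 3/2}, lower {5}, x = 1. Verdict at x = 1: Gauss's theorem I1 (half-integer case) matches (x = 1; upper {-1/2, 3/2} half-integers, c = 5 in the evaluable pattern). Hence: (8192/7875) / pi.


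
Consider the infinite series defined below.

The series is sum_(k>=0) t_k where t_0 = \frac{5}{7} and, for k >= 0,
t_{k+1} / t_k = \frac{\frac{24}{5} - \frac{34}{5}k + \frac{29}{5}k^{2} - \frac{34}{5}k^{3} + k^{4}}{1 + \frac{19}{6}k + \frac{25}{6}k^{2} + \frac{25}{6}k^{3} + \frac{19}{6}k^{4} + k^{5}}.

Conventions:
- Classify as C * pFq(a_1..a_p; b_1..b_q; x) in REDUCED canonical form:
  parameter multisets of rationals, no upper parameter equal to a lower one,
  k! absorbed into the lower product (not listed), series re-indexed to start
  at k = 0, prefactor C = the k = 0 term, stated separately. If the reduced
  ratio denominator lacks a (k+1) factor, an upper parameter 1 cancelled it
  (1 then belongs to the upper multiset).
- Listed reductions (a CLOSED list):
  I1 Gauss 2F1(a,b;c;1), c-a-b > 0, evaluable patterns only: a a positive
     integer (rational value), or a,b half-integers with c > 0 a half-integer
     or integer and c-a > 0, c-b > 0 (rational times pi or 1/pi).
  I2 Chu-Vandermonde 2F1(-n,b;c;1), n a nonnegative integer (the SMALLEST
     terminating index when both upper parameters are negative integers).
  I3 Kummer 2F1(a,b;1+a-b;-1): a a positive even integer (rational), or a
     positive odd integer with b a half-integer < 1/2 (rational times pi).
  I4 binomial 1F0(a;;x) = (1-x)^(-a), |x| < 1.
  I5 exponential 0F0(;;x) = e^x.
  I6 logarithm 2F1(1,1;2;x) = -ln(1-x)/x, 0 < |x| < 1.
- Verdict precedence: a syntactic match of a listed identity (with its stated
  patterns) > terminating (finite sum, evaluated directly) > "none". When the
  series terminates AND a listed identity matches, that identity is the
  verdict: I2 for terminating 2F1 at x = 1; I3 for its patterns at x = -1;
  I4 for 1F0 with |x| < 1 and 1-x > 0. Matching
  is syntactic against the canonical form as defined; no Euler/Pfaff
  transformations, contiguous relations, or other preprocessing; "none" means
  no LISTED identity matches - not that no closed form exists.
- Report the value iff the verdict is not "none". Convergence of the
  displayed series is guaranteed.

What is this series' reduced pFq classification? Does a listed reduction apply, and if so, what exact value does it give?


Canonical form: C = \frac{5}{7} times 2F2 with upper {-6, -\frac{4}{5}}, lower {\frac{2}{3}, \frac{3}{2}}, x = 1. Verdict: terminating. With -6 upstairs the series is a 7-term polynomial sum; evaluated term by term. Value: \frac{247234818199}{65143203125}.

First insight: with t_0 = \frac{5}{7}, cancel k^2 + 1 from the displayed ratio first; then C = 5/7, x = 1.
Step ratio: r(k) = 1 * (k-6) (k-\frac{4}{5}) / [(k+\frac{2}{3}) (k+\frac{3}{2}) (k+1)] - poly over poly, x = 1 from leading terms; C = \frac{5}{7} at k = 0.


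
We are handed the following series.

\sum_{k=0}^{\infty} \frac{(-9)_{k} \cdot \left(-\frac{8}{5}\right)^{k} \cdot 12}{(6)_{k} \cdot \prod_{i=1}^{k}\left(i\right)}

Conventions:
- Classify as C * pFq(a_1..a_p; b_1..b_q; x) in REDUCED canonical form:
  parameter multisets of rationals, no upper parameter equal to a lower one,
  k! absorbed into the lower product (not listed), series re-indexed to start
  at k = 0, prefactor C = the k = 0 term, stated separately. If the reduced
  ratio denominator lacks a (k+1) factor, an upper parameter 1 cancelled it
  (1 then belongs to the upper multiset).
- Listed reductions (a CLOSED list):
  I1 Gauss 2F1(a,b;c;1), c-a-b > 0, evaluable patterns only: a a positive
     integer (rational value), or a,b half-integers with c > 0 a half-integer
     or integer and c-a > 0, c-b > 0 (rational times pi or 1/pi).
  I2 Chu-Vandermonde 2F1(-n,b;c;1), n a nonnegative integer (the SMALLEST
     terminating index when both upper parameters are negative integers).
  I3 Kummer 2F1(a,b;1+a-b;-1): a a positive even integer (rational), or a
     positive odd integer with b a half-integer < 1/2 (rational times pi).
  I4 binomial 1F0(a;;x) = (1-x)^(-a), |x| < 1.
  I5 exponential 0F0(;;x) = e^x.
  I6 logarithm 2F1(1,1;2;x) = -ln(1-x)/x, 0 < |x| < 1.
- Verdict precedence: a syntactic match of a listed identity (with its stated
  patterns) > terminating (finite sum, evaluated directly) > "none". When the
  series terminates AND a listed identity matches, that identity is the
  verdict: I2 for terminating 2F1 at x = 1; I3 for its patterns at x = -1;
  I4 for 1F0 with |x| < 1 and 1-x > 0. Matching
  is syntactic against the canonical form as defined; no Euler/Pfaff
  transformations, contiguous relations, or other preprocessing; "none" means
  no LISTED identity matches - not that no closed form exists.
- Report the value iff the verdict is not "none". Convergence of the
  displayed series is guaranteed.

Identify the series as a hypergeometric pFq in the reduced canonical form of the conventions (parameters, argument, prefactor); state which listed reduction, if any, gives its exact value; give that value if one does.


Classification (C = 12): 1F1 with upper {-9}, lower {6}, argument x = -\frac{8}{5}. Verdict: terminating (-9 upstairs). 10 nonzero terms in all; added directly. Hence: \frac{153853431985772}{1847548828125}.

Structural cue: t_0 being 12, the product of the first k integers (C = 12) is k!.
Term ratio: r(k) = -\frac{8}{5} * (k-9) / [(k+6) (k+1)] - rational; roots negated = parameters, x = -\frac{8}{5}, C = 12.


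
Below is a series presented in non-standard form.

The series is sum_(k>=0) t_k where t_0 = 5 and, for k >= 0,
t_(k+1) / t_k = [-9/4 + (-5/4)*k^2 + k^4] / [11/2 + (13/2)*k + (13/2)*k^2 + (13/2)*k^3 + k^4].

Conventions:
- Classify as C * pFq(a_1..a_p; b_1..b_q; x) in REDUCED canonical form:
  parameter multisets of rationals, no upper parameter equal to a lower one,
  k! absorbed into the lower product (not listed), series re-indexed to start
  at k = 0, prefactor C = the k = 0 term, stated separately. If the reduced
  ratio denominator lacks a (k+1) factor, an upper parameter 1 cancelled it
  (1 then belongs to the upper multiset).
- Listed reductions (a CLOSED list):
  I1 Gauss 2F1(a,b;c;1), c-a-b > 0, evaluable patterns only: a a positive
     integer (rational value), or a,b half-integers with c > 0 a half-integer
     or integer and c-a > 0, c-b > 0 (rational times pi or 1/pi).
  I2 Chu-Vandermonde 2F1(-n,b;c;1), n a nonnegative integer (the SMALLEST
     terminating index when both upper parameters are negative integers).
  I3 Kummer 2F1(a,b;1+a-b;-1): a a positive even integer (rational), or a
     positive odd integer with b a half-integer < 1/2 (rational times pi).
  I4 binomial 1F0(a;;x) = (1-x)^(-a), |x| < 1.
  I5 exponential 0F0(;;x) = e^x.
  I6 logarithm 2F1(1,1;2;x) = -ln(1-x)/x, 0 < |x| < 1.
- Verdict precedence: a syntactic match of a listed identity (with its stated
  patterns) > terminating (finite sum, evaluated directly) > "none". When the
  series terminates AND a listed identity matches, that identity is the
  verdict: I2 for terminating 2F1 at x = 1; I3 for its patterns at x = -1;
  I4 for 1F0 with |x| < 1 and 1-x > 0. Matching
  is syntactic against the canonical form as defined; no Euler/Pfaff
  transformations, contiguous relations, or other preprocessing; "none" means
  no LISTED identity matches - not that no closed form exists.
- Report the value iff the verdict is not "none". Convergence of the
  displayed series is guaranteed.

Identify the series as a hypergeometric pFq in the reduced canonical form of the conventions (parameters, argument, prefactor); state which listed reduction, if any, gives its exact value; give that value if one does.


Reduced: x = 1, 2F1, upper = {-3/2, 3/2}, lower = {11/2}, C = 5. Verdict: Gauss's theorem I1 (half-integer case) applies (x = 1; upper {-3/2, 3/2} half-integers, c = 11/2 in the evaluable pattern). Exact value: (33075/32768) * pi.

Key observation: t_0 = 5 here, and factor the ratio over Q (C = 5): negated roots = parameters.
Consecutive-term ratio: r(k) = 1 * (k-3/2) (k+3/2) / [(k+11/2) (k+1)] - poly over poly, x = 1 from leading terms; C = 5 at k = 0.


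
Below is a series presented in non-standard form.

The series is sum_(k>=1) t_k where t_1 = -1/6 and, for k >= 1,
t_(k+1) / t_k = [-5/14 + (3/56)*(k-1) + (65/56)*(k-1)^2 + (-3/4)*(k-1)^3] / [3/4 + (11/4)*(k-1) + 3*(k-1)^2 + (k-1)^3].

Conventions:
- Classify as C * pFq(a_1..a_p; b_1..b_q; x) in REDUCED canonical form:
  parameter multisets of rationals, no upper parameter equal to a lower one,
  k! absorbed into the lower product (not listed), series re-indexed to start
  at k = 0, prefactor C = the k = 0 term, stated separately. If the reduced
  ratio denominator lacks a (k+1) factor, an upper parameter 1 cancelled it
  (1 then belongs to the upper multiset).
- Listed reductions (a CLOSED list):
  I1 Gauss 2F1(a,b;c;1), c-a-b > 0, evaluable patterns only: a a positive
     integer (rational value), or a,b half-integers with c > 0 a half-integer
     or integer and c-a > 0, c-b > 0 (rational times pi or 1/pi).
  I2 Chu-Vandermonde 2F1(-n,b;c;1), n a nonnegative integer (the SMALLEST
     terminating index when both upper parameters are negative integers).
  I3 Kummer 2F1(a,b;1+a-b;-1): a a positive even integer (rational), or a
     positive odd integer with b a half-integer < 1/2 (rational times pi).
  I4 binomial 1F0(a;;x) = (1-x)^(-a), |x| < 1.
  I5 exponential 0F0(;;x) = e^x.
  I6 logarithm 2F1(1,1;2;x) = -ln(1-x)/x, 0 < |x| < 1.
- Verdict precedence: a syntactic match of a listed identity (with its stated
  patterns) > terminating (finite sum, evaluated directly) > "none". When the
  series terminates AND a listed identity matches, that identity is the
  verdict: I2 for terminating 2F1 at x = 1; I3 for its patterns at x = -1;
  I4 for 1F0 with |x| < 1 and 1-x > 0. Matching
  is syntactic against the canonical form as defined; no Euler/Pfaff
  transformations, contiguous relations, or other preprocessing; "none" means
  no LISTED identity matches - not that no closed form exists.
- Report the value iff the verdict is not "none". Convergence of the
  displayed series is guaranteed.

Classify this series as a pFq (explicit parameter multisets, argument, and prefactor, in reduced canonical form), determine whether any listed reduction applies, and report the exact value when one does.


Prefactor -1/6, argument -3/4: 2F1 with upper {-4/3, -5/7} over lower {3/2}. Verdict: none here - no I1-I6 shape fits x = -3/4 with lower {3/2}.

Key observation: t_0 = -1/6 here, and roots of the ratio polynomials (C = -1/6, x = -3/4) are the negated parameters.
Term ratio: r(k) = (-3/4) * (k-4/3) (k-5/7) / [(k+3/2) (k+1)] - poly over poly, x = (-3/4) from leading terms; C = -1/6 at k = 0.


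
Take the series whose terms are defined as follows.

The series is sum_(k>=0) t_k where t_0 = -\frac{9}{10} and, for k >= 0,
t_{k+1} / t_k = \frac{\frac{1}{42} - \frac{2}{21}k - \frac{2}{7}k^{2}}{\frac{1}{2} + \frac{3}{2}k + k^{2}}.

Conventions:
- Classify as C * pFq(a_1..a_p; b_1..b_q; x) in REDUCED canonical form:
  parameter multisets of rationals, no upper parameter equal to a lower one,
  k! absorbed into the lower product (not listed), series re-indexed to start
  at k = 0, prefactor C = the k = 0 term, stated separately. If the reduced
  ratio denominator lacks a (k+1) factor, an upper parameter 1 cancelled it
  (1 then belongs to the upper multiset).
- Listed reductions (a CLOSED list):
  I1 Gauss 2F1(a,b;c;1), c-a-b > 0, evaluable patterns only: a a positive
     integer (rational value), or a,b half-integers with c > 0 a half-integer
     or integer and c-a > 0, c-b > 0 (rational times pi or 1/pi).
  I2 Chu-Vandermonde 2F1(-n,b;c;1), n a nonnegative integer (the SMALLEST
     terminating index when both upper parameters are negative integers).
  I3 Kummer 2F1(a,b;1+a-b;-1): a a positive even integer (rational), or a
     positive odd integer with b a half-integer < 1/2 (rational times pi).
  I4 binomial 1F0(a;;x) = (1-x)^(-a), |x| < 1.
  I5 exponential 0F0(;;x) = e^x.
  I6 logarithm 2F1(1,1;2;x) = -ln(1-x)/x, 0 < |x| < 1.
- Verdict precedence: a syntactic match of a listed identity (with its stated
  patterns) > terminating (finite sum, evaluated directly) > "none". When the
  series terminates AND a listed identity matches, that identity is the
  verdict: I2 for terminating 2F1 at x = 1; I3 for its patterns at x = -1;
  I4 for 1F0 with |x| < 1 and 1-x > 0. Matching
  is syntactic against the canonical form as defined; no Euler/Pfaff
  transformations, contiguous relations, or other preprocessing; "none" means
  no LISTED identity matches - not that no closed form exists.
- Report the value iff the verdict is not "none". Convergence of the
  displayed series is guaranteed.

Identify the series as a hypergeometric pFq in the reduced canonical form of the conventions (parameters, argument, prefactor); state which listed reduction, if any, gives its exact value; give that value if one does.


Reduced: x = -\frac{2}{7}, 1F0, upper = {-\frac{1}{6}}, lower = {-}, C = -\frac{9}{10}. Verdict: the I4 binomial reduction applies (the 1F0 binomial series: exponent 1/6, x = -\frac{2}{7}). Sum: \left(-\frac{9}{10}\right) \cdot \left(\frac{9}{7}\right)^{\frac{1}{6}}.

First insight: from the first term -\frac{9}{10}: the expanded ratio factors over Q; C = -9/10, x = -2/7, roots give parameters.
Adjacent-term ratio: r(k) = -\frac{2}{7} * (k-\frac{1}{6}) / [(k+1)] ; factor over Q: parameters, x = -\frac{2}{7}, and C = -\frac{9}{10}.


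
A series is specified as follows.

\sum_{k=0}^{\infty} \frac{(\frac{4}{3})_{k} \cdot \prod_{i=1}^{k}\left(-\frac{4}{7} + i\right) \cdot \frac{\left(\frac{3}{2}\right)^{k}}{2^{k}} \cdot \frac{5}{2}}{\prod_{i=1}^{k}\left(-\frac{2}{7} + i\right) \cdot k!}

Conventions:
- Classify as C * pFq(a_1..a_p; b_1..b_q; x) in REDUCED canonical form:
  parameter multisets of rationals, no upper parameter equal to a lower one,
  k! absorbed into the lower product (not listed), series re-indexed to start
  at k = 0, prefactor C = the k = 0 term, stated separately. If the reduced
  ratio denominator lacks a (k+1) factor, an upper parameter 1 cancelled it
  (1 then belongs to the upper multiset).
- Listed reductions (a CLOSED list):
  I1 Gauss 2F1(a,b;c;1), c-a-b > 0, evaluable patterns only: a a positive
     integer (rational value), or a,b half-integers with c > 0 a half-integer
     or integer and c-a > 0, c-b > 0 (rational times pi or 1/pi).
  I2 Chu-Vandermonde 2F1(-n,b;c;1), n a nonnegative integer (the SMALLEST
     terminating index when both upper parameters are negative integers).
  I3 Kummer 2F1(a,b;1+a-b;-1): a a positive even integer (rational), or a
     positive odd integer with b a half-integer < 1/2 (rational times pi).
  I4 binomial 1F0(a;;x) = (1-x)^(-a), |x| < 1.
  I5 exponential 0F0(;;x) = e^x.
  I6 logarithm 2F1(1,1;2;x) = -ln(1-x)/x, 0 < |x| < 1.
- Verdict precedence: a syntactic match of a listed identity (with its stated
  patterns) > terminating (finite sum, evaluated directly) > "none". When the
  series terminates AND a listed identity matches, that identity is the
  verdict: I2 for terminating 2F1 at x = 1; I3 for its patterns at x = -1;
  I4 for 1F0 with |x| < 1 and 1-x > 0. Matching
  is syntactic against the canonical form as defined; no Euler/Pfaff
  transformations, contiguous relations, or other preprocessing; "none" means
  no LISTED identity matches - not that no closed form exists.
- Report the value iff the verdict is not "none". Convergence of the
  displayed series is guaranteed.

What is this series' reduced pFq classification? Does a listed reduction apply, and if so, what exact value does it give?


Canonical form: C = \frac{5}{2} times 2F1 with upper {\frac{3}{7}, \frac{4}{3}}, lower {\frac{5}{7}}, x = \frac{3}{4}. Verdict: none. Every listed pattern misses the 2F1 form at \frac{3}{4}, upper {\frac{3}{7}, \frac{4}{3}}.

First insight: x = \frac{3}{4} and the two k-th powers (prefactor 5/2) combine into one argument.
Adjacent-term ratio: r(k) = \frac{3}{4} * (k+\frac{3}{7}) (k+\frac{4}{3}) / [(k+\frac{5}{7}) (k+1)] - rational in k, leading ratio \frac{3}{4}; with t_0 = \frac{5}{2}, classification follows.


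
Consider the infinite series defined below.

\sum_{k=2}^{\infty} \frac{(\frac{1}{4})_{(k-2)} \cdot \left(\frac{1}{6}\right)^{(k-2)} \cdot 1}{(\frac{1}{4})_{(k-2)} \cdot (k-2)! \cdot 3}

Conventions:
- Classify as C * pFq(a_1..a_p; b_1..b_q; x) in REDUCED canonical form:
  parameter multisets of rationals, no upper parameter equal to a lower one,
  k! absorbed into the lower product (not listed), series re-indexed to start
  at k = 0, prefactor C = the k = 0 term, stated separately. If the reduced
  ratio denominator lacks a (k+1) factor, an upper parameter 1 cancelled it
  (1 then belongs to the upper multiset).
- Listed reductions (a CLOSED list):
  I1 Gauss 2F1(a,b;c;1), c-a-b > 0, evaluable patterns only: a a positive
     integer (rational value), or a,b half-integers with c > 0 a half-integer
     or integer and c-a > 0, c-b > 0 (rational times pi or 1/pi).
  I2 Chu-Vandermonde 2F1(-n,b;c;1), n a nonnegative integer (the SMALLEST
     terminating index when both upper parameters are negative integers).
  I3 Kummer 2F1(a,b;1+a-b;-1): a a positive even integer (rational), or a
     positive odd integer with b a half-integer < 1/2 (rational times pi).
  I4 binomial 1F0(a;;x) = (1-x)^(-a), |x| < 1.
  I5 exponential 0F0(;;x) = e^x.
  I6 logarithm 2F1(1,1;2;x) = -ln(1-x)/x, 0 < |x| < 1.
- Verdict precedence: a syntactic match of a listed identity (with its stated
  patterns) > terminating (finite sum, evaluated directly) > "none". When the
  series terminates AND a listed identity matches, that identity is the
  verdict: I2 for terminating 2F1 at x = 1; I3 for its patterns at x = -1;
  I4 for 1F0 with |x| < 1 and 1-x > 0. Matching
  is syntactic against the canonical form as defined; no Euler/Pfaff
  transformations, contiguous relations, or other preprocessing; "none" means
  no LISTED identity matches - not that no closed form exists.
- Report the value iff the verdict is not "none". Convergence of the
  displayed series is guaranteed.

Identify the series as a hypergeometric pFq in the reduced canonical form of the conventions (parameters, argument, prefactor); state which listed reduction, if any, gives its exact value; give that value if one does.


The tell: from the first term \frac{1}{3}: the constant factors (C = 1/3, x = 1/6) combine into one prefactor.
Term ratio: r(k) = \frac{1}{6} * 1 / [(k+1)] ; factor over Q: parameters, x = \frac{1}{6}, and C = \frac{1}{3}.

At argument \frac{1}{6}: a 0F0 with upper {-}, lower {-}, scaled by C = \frac{1}{3}. Verdict at x = \frac{1}{6}: the exponential series (I5) matches (the 0F0 exponential series at x = \frac{1}{6}). Hence: \frac{1}{3} \cdot e^{\frac{1}{6}}.
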